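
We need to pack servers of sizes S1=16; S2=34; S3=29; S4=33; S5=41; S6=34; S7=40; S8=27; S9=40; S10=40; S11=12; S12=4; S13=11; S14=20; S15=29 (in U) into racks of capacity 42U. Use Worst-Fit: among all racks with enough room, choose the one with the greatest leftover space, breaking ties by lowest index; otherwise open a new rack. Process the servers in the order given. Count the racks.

S1 (16U) → rack 1 (remaining 26U)
S2 (34U) → rack 2 (remaining 8U)
S3 (29U) → rack 3 (remaining 13U)
S4 (33U) → rack 4 (remaining 9U)
S5 (41U) → rack 5 (remaining 1U)
S6 (34U) → rack 6 (remaining 8U)
S7 (40U) → rack 7 (remaining 2U)
S8 (27U) → rack 8 (remaining 15U)
S9 (40U) → rack 9 (remaining 2U)
S10 (40U) → rack 10 (remaining 2U)
S11 (12U) → rack 1 (remaining 14U)
S12 (4U) → rack 8 (remaining 11U)
S13 (11U) → rack 1 (remaining 3U)
S14 (20U) → rack 11 (remaining 22U)
S15 (29U) → rack 12 (remaining 13U)

12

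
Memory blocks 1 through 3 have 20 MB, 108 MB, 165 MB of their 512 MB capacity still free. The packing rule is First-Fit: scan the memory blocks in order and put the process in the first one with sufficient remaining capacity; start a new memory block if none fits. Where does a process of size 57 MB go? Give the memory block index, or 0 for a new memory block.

Memory blocks with room: memory block 2 (108 MB), memory block 3 (165 MB).
The first with room is memory block 2.

2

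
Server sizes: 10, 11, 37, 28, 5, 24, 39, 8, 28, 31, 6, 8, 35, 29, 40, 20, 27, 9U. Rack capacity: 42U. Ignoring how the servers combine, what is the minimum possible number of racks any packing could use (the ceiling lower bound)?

10

Total size = 10 + 11 + 37 + 28 + 5 + 24 + 39 + 8 + 28 + 31 + 6 + 8 + 35 + 29 + 40 + 20 + 27 + 9 = 395U.
⌈395 / 42⌉ = 10.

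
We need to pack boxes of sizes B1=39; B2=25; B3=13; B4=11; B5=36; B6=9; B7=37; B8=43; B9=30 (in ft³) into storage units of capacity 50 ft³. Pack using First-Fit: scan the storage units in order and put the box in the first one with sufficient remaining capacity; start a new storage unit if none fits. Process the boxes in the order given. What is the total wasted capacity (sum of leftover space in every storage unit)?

Put B1 (39 ft³) in storage unit 1; 11 ft³ remain.
Put B2 (25 ft³) in storage unit 2; 25 ft³ remain.
Put B3 (13 ft³) in storage unit 2; 12 ft³ remain.
Put B4 (11 ft³) in storage unit 1; 0 ft³ remain.
Put B5 (36 ft³) in storage unit 3; 14 ft³ remain.
Put B6 (9 ft³) in storage unit 2; 3 ft³ remain.
Put B7 (37 ft³) in storage unit 4; 13 ft³ remain.
Put B8 (43 ft³) in storage unit 5; 7 ft³ remain.
Put B9 (30 ft³) in storage unit 6; 20 ft³ remain.
6 storage units × 50 ft³ = 300 ft³; used 243 ft³; unused 57 ft³.

57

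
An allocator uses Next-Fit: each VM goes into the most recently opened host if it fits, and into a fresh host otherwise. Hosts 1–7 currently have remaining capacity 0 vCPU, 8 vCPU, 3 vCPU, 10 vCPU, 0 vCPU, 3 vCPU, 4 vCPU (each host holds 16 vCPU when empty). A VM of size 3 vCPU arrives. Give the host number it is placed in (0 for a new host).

7

Next-Fit only looks at host 7, which has 4 vCPU free.
3 vCPU fits there.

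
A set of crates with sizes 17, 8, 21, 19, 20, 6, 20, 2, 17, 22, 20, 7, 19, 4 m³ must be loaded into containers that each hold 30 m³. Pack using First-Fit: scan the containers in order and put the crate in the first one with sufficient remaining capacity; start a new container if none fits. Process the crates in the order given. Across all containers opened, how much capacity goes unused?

68

container 1: place 17 m³, 13 m³ left
container 1: place 8 m³, 5 m³ left
container 2: place 21 m³, 9 m³ left
container 3: place 19 m³, 11 m³ left
container 4: place 20 m³, 10 m³ left
container 2: place 6 m³, 3 m³ left
container 5: place 20 m³, 10 m³ left
container 1: place 2 m³, 3 m³ left
container 6: place 17 m³, 13 m³ left
container 7: place 22 m³, 8 m³ left
container 8: place 20 m³, 10 m³ left
container 3: place 7 m³, 4 m³ left
container 9: place 19 m³, 11 m³ left
container 3: place 4 m³, 0 m³ left
9 containers × 30 m³ = 270 m³; used 202 m³; unused 68 m³.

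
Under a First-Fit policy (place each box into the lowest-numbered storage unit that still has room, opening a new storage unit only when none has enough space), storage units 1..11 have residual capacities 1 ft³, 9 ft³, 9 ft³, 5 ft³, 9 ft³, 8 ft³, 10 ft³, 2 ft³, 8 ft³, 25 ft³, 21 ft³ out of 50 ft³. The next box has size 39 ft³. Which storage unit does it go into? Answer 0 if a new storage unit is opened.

0

No storage unit has ≥ 39 ft³ free, so a new storage unit is opened.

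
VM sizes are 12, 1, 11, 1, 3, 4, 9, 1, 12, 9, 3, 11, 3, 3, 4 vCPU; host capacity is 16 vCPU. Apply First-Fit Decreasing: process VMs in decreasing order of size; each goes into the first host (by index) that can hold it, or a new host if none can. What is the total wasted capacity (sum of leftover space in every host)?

9

Sorted descending: 12, 12, 11, 11, 9, 9, 4, 4, 3, 3, 3, 3, 1, 1, 1.
Put 12 vCPU in host 1; 4 vCPU remain.
Put 12 vCPU in host 2; 4 vCPU remain.
Put 11 vCPU in host 3; 5 vCPU remain.
Put 11 vCPU in host 4; 5 vCPU remain.
Put 9 vCPU in host 5; 7 vCPU remain.
Put 9 vCPU in host 6; 7 vCPU remain.
Put 4 vCPU in host 1; 0 vCPU remain.
Put 4 vCPU in host 2; 0 vCPU remain.
Put 3 vCPU in host 3; 2 vCPU remain.
Put 3 vCPU in host 4; 2 vCPU remain.
Put 3 vCPU in host 5; 4 vCPU remain.
Put 3 vCPU in host 5; 1 vCPU remain.
Put 1 vCPU in host 3; 1 vCPU remain.
Put 1 vCPU in host 3; 0 vCPU remain.
Put 1 vCPU in host 4; 1 vCPU remain.
6 hosts × 16 vCPU = 96 vCPU; used 87 vCPU; unused 9 vCPU.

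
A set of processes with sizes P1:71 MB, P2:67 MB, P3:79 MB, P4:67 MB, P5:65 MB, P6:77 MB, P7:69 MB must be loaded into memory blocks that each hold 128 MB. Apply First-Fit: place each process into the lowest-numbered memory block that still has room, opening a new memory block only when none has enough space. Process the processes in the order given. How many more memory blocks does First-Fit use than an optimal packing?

0

First-Fit: [71] [67] [79] [67] [65] [77] [69] → 7 memory blocks.
7 processes exceed 64 MB (half the capacity), and no two of those can share a memory block, so at least 7 memory blocks are needed.
So 7 is already optimal.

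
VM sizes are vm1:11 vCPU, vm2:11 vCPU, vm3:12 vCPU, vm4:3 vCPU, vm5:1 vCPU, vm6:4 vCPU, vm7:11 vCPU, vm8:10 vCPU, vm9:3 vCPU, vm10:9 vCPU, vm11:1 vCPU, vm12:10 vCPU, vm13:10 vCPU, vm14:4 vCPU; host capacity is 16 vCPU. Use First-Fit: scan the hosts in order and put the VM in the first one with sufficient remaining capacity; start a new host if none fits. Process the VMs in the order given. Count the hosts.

8 hosts

vm1 (11 vCPU) → host 1 (remaining 5 vCPU)
vm2 (11 vCPU) → host 2 (remaining 5 vCPU)
vm3 (12 vCPU) → host 3 (remaining 4 vCPU)
vm4 (3 vCPU) → host 1 (remaining 2 vCPU)
vm5 (1 vCPU) → host 1 (remaining 1 vCPU)
vm6 (4 vCPU) → host 2 (remaining 1 vCPU)
vm7 (11 vCPU) → host 4 (remaining 5 vCPU)
vm8 (10 vCPU) → host 5 (remaining 6 vCPU)
vm9 (3 vCPU) → host 3 (remaining 1 vCPU)
vm10 (9 vCPU) → host 6 (remaining 7 vCPU)
vm11 (1 vCPU) → host 1 (remaining 0 vCPU)
vm12 (10 vCPU) → host 7 (remaining 6 vCPU)
vm13 (10 vCPU) → host 8 (remaining 6 vCPU)
vm14 (4 vCPU) → host 4 (remaining 1 vCPU)
Final hosts: [11,3,1,1] [11,4] [12,3] [11,4] [10] [9] [10] [10].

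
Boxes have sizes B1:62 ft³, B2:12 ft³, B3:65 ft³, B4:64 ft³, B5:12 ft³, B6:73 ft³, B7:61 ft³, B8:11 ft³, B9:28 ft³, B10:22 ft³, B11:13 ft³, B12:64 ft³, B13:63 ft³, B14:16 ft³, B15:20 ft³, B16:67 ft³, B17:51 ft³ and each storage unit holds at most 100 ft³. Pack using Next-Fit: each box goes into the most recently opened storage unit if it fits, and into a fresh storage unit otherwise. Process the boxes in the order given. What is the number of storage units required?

B1 (62 ft³) → storage unit 1 (remaining 38 ft³)
B2 (12 ft³) → storage unit 1 (remaining 26 ft³)
B3 (65 ft³) → storage unit 2 (remaining 35 ft³)
B4 (64 ft³) → storage unit 3 (remaining 36 ft³)
B5 (12 ft³) → storage unit 3 (remaining 24 ft³)
B6 (73 ft³) → storage unit 4 (remaining 27 ft³)
B7 (61 ft³) → storage unit 5 (remaining 39 ft³)
B8 (11 ft³) → storage unit 5 (remaining 28 ft³)
B9 (28 ft³) → storage unit 5 (remaining 0 ft³)
B10 (22 ft³) → storage unit 6 (remaining 78 ft³)
B11 (13 ft³) → storage unit 6 (remaining 65 ft³)
B12 (64 ft³) → storage unit 6 (remaining 1 ft³)
B13 (63 ft³) → storage unit 7 (remaining 37 ft³)
B14 (16 ft³) → storage unit 7 (remaining 21 ft³)
B15 (20 ft³) → storage unit 7 (remaining 1 ft³)
B16 (67 ft³) → storage unit 8 (remaining 33 ft³)
B17 (51 ft³) → storage unit 9 (remaining 49 ft³)

9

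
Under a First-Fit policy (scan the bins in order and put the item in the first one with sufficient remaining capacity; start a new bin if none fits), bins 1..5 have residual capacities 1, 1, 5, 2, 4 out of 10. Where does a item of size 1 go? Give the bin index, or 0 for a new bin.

1

Bins with room: bin 1 (1), bin 2 (1), bin 3 (5), bin 4 (2), bin 5 (4).
The first with room is bin 1.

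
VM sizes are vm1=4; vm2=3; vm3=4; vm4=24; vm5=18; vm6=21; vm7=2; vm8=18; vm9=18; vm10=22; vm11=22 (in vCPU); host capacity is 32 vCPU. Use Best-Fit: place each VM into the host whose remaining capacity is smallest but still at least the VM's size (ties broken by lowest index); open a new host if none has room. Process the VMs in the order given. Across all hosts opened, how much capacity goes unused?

vm1 (4 vCPU) → host 1 (remaining 28 vCPU)
vm2 (3 vCPU) → host 1 (remaining 25 vCPU)
vm3 (4 vCPU) → host 1 (remaining 21 vCPU)
vm4 (24 vCPU) → host 2 (remaining 8 vCPU)
vm5 (18 vCPU) → host 1 (remaining 3 vCPU)
vm6 (21 vCPU) → host 3 (remaining 11 vCPU)
vm7 (2 vCPU) → host 1 (remaining 1 vCPU)
vm8 (18 vCPU) → host 4 (remaining 14 vCPU)
vm9 (18 vCPU) → host 5 (remaining 14 vCPU)
vm10 (22 vCPU) → host 6 (remaining 10 vCPU)
vm11 (22 vCPU) → host 7 (remaining 10 vCPU)
7 hosts × 32 vCPU = 224 vCPU; used 156 vCPU; unused 68 vCPU.

68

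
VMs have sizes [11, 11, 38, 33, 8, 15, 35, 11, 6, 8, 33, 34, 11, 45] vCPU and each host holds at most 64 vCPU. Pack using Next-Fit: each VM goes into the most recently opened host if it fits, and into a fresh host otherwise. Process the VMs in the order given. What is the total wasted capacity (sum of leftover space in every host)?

85

Put 11 vCPU in host 1; 53 vCPU remain.
Put 11 vCPU in host 1; 42 vCPU remain.
Put 38 vCPU in host 1; 4 vCPU remain.
Put 33 vCPU in host 2; 31 vCPU remain.
Put 8 vCPU in host 2; 23 vCPU remain.
Put 15 vCPU in host 2; 8 vCPU remain.
Put 35 vCPU in host 3; 29 vCPU remain.
Put 11 vCPU in host 3; 18 vCPU remain.
Put 6 vCPU in host 3; 12 vCPU remain.
Put 8 vCPU in host 3; 4 vCPU remain.
Put 33 vCPU in host 4; 31 vCPU remain.
Put 34 vCPU in host 5; 30 vCPU remain.
Put 11 vCPU in host 5; 19 vCPU remain.
Put 45 vCPU in host 6; 19 vCPU remain.
6 hosts × 64 vCPU = 384 vCPU; used 299 vCPU; unused 85 vCPU.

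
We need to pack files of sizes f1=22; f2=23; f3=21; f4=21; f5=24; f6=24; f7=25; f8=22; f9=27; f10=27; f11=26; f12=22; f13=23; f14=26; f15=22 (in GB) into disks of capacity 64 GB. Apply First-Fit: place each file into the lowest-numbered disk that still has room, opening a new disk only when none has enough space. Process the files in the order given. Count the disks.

disk 1: place f1 (22 GB), 42 GB left
disk 1: place f2 (23 GB), 19 GB left
disk 2: place f3 (21 GB), 43 GB left
disk 2: place f4 (21 GB), 22 GB left
disk 3: place f5 (24 GB), 40 GB left
disk 3: place f6 (24 GB), 16 GB left
disk 4: place f7 (25 GB), 39 GB left
disk 2: place f8 (22 GB), 0 GB left
disk 4: place f9 (27 GB), 12 GB left
disk 5: place f10 (27 GB), 37 GB left
disk 5: place f11 (26 GB), 11 GB left
disk 6: place f12 (22 GB), 42 GB left
disk 6: place f13 (23 GB), 19 GB left
disk 7: place f14 (26 GB), 38 GB left
disk 7: place f15 (22 GB), 16 GB left
Final disks: [22,23] [21,21,22] [24,24] [25,27] [27,26] [22,23] [26,22].

7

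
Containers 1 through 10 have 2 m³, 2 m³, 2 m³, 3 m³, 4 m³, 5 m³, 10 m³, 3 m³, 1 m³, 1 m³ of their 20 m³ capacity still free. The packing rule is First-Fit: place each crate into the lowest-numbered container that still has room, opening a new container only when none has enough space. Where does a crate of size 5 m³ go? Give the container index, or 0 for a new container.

Containers with room: container 6 (5 m³), container 7 (10 m³).
The first with room is container 6.

6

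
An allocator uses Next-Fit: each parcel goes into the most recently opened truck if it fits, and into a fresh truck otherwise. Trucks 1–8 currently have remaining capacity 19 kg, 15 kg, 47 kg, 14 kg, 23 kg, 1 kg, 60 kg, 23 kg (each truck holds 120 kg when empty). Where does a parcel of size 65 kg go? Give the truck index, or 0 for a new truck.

0

Next-Fit only looks at truck 8, which has 23 kg free.
65 kg does not fit, so a new truck is opened.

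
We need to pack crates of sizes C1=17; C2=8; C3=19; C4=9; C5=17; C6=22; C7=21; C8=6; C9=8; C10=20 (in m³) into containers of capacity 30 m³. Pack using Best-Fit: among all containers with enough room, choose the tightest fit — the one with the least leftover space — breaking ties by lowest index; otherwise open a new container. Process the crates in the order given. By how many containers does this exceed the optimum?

0

Best-Fit: [17,8] [19,9] [17] [22,6] [21,8] [20] → 6 containers.
6 crates exceed 15 m³ (half the capacity), and no two of those can share a container, so at least 6 containers are needed.
So 6 is already optimal.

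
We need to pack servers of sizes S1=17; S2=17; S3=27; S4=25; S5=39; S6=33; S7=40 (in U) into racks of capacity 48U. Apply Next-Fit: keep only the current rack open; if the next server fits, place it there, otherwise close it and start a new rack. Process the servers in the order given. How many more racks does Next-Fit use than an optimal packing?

1

Next-Fit: [17,17] [27] [25] [39] [33] [40] → 6 racks.
Total size 198U; any packing needs at least ⌈198/48⌉ = 5 racks.
An optimal packing achieves that bound: [40] [39] [33] [27,17] [25,17] → 5 racks.
Excess: 6 − 5 = 1.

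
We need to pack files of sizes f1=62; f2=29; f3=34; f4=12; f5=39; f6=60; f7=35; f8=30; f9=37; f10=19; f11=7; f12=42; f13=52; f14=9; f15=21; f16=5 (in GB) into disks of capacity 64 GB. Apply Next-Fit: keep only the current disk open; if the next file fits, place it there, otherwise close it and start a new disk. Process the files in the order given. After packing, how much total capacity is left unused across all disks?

147

disk 1: place f1 (62 GB), 2 GB left
disk 2: place f2 (29 GB), 35 GB left
disk 2: place f3 (34 GB), 1 GB left
disk 3: place f4 (12 GB), 52 GB left
disk 3: place f5 (39 GB), 13 GB left
disk 4: place f6 (60 GB), 4 GB left
disk 5: place f7 (35 GB), 29 GB left
disk 6: place f8 (30 GB), 34 GB left
disk 7: place f9 (37 GB), 27 GB left
disk 7: place f10 (19 GB), 8 GB left
disk 7: place f11 (7 GB), 1 GB left
disk 8: place f12 (42 GB), 22 GB left
disk 9: place f13 (52 GB), 12 GB left
disk 9: place f14 (9 GB), 3 GB left
disk 10: place f15 (21 GB), 43 GB left
disk 10: place f16 (5 GB), 38 GB left
10 disks × 64 GB = 640 GB; used 493 GB; unused 147 GB.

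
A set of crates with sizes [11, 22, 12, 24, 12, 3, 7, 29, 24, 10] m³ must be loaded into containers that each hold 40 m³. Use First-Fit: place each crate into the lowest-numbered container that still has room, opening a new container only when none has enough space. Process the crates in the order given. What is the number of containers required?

11 m³ → container 1 (remaining 29 m³)
22 m³ → container 1 (remaining 7 m³)
12 m³ → container 2 (remaining 28 m³)
24 m³ → container 2 (remaining 4 m³)
12 m³ → container 3 (remaining 28 m³)
3 m³ → container 1 (remaining 4 m³)
7 m³ → container 3 (remaining 21 m³)
29 m³ → container 4 (remaining 11 m³)
24 m³ → container 5 (remaining 16 m³)
10 m³ → container 3 (remaining 11 m³)

5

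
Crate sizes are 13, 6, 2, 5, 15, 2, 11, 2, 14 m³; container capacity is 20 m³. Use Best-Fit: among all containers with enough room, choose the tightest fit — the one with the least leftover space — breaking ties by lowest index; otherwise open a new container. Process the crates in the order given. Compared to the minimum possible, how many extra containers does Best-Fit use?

0

Best-Fit: [13,6] [2,5,11,2] [15,2] [14] → 4 containers.
Total size 70 m³; any packing needs at least ⌈70/20⌉ = 4 containers.
So 4 is already optimal.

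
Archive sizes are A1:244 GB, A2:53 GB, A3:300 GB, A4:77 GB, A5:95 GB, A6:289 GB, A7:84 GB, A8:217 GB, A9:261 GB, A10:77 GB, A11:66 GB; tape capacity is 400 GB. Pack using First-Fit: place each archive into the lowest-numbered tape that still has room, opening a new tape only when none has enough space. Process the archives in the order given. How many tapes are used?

5

Put A1 (244 GB) in tape 1; 156 GB remain.
Put A2 (53 GB) in tape 1; 103 GB remain.
Put A3 (300 GB) in tape 2; 100 GB remain.
Put A4 (77 GB) in tape 1; 26 GB remain.
Put A5 (95 GB) in tape 2; 5 GB remain.
Put A6 (289 GB) in tape 3; 111 GB remain.
Put A7 (84 GB) in tape 3; 27 GB remain.
Put A8 (217 GB) in tape 4; 183 GB remain.
Put A9 (261 GB) in tape 5; 139 GB remain.
Put A10 (77 GB) in tape 4; 106 GB remain.
Put A11 (66 GB) in tape 4; 40 GB remain.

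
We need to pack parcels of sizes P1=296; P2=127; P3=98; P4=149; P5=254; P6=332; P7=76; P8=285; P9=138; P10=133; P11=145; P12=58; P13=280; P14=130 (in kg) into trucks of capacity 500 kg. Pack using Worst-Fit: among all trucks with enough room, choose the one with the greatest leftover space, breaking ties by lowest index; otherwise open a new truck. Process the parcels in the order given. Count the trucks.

truck 1: place P1 (296 kg), 204 kg left
truck 1: place P2 (127 kg), 77 kg left
truck 2: place P3 (98 kg), 402 kg left
truck 2: place P4 (149 kg), 253 kg left
truck 3: place P5 (254 kg), 246 kg left
truck 4: place P6 (332 kg), 168 kg left
truck 2: place P7 (76 kg), 177 kg left
truck 5: place P8 (285 kg), 215 kg left
truck 3: place P9 (138 kg), 108 kg left
truck 5: place P10 (133 kg), 82 kg left
truck 2: place P11 (145 kg), 32 kg left
truck 4: place P12 (58 kg), 110 kg left
truck 6: place P13 (280 kg), 220 kg left
truck 6: place P14 (130 kg), 90 kg left
Final trucks: [296,127] [98,149,76,145] [254,138] [332,58] [285,133] [280,130].

6 trucks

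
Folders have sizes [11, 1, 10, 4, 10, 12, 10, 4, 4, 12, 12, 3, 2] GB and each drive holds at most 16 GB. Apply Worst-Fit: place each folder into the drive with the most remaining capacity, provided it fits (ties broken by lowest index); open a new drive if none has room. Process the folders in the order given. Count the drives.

11 GB → drive 1 (remaining 5 GB)
1 GB → drive 1 (remaining 4 GB)
10 GB → drive 2 (remaining 6 GB)
4 GB → drive 2 (remaining 2 GB)
10 GB → drive 3 (remaining 6 GB)
12 GB → drive 4 (remaining 4 GB)
10 GB → drive 5 (remaining 6 GB)
4 GB → drive 3 (remaining 2 GB)
4 GB → drive 5 (remaining 2 GB)
12 GB → drive 6 (remaining 4 GB)
12 GB → drive 7 (remaining 4 GB)
3 GB → drive 1 (remaining 1 GB)
2 GB → drive 4 (remaining 2 GB)
Final drives: [11,1,3] [10,4] [10,4] [12,2] [10,4] [12] [12].

7 drives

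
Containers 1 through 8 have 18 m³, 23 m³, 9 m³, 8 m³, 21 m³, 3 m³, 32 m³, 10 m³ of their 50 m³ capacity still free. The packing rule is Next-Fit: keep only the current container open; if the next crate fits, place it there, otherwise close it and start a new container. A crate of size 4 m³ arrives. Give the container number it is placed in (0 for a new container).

Next-Fit only looks at container 8, which has 10 m³ free.
4 m³ fits there.

8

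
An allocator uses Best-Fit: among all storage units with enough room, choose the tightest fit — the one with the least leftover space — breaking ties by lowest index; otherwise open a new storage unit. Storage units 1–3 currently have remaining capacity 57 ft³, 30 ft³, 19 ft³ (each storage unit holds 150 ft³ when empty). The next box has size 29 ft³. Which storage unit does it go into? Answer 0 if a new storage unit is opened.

Storage units with room: storage unit 1 (57 ft³), storage unit 2 (30 ft³).
Tightest fit is storage unit 2 with 30 ft³ free.

2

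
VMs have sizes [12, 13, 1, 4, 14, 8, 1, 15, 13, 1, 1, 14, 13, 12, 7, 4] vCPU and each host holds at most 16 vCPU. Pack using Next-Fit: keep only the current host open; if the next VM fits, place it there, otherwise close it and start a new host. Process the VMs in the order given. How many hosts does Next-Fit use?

11 hosts

12 vCPU → host 1 (remaining 4 vCPU)
13 vCPU → host 2 (remaining 3 vCPU)
1 vCPU → host 2 (remaining 2 vCPU)
4 vCPU → host 3 (remaining 12 vCPU)
14 vCPU → host 4 (remaining 2 vCPU)
8 vCPU → host 5 (remaining 8 vCPU)
1 vCPU → host 5 (remaining 7 vCPU)
15 vCPU → host 6 (remaining 1 vCPU)
13 vCPU → host 7 (remaining 3 vCPU)
1 vCPU → host 7 (remaining 2 vCPU)
1 vCPU → host 7 (remaining 1 vCPU)
14 vCPU → host 8 (remaining 2 vCPU)
13 vCPU → host 9 (remaining 3 vCPU)
12 vCPU → host 10 (remaining 4 vCPU)
7 vCPU → host 11 (remaining 9 vCPU)
4 vCPU → host 11 (remaining 5 vCPU)
Final hosts: [12] [13,1] [4] [14] [8,1] [15] [13,1,1] [14] [13] [12] [7,4].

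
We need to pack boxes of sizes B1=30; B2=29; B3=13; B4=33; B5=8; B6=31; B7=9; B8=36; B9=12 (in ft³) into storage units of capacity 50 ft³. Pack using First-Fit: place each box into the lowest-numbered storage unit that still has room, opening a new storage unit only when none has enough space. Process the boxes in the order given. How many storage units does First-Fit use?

Put B1 (30 ft³) in storage unit 1; 20 ft³ remain.
Put B2 (29 ft³) in storage unit 2; 21 ft³ remain.
Put B3 (13 ft³) in storage unit 1; 7 ft³ remain.
Put B4 (33 ft³) in storage unit 3; 17 ft³ remain.
Put B5 (8 ft³) in storage unit 2; 13 ft³ remain.
Put B6 (31 ft³) in storage unit 4; 19 ft³ remain.
Put B7 (9 ft³) in storage unit 2; 4 ft³ remain.
Put B8 (36 ft³) in storage unit 5; 14 ft³ remain.
Put B9 (12 ft³) in storage unit 3; 5 ft³ remain.
Final storage units: [30,13] [29,8,9] [33,12] [31] [36].

5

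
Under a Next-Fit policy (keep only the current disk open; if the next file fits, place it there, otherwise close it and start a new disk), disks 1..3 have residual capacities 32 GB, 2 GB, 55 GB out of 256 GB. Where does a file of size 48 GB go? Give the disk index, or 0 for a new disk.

3

Next-Fit only looks at disk 3, which has 55 GB free.
48 GB fits there.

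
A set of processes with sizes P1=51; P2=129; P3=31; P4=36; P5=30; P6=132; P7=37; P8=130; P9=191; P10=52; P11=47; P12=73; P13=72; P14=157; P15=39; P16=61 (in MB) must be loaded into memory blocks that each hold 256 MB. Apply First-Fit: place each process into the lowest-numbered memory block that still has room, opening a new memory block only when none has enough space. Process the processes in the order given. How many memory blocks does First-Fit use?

6 memory blocks

P1 (51 MB) → memory block 1 (remaining 205 MB)
P2 (129 MB) → memory block 1 (remaining 76 MB)
P3 (31 MB) → memory block 1 (remaining 45 MB)
P4 (36 MB) → memory block 1 (remaining 9 MB)
P5 (30 MB) → memory block 2 (remaining 226 MB)
P6 (132 MB) → memory block 2 (remaining 94 MB)
P7 (37 MB) → memory block 2 (remaining 57 MB)
P8 (130 MB) → memory block 3 (remaining 126 MB)
P9 (191 MB) → memory block 4 (remaining 65 MB)
P10 (52 MB) → memory block 2 (remaining 5 MB)
P11 (47 MB) → memory block 3 (remaining 79 MB)
P12 (73 MB) → memory block 3 (remaining 6 MB)
P13 (72 MB) → memory block 5 (remaining 184 MB)
P14 (157 MB) → memory block 5 (remaining 27 MB)
P15 (39 MB) → memory block 4 (remaining 26 MB)
P16 (61 MB) → memory block 6 (remaining 195 MB)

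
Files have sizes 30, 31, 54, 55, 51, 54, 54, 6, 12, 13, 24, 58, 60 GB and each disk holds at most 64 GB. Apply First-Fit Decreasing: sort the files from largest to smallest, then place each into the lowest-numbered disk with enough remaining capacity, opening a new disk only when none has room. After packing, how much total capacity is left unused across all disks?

Sorted descending: 60, 58, 55, 54, 54, 54, 51, 31, 30, 24, 13, 12, 6.
disk 1: place 60 GB, 4 GB left
disk 2: place 58 GB, 6 GB left
disk 3: place 55 GB, 9 GB left
disk 4: place 54 GB, 10 GB left
disk 5: place 54 GB, 10 GB left
disk 6: place 54 GB, 10 GB left
disk 7: place 51 GB, 13 GB left
disk 8: place 31 GB, 33 GB left
disk 8: place 30 GB, 3 GB left
disk 9: place 24 GB, 40 GB left
disk 7: place 13 GB, 0 GB left
disk 9: place 12 GB, 28 GB left
disk 2: place 6 GB, 0 GB left
9 disks × 64 GB = 576 GB; used 502 GB; unused 74 GB.

74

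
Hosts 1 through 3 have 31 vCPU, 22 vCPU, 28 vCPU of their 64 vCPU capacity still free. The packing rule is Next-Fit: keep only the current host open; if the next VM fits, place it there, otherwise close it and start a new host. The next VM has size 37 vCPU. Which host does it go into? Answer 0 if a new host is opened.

0

Next-Fit only looks at host 3, which has 28 vCPU free.
37 vCPU does not fit, so a new host is opened.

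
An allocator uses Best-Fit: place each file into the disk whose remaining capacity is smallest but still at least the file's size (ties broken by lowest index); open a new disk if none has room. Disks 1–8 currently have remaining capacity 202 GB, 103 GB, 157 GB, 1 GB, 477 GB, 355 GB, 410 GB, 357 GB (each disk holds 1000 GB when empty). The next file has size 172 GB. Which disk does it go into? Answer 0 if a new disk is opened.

1

Disks with room: disk 1 (202 GB), disk 5 (477 GB), disk 6 (355 GB), disk 7 (410 GB), disk 8 (357 GB).
Tightest fit is disk 1 with 202 GB free.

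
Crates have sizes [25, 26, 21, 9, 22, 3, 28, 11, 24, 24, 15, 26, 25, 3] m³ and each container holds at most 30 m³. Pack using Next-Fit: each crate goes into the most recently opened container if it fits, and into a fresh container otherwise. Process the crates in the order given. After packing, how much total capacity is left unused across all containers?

container 1: place 25 m³, 5 m³ left
container 2: place 26 m³, 4 m³ left
container 3: place 21 m³, 9 m³ left
container 3: place 9 m³, 0 m³ left
container 4: place 22 m³, 8 m³ left
container 4: place 3 m³, 5 m³ left
container 5: place 28 m³, 2 m³ left
container 6: place 11 m³, 19 m³ left
container 7: place 24 m³, 6 m³ left
container 8: place 24 m³, 6 m³ left
container 9: place 15 m³, 15 m³ left
container 10: place 26 m³, 4 m³ left
container 11: place 25 m³, 5 m³ left
container 11: place 3 m³, 2 m³ left
11 containers × 30 m³ = 330 m³; used 262 m³; unused 68 m³.

68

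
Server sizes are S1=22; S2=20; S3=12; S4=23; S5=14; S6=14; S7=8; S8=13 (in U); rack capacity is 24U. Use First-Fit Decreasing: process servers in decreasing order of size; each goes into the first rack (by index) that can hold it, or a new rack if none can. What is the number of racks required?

Sorted descending: 23, 22, 20, 14, 14, 13, 12, 8.
23U → rack 1 (remaining 1U)
22U → rack 2 (remaining 2U)
20U → rack 3 (remaining 4U)
14U → rack 4 (remaining 10U)
14U → rack 5 (remaining 10U)
13U → rack 6 (remaining 11U)
12U → rack 7 (remaining 12U)
8U → rack 4 (remaining 2U)

7 racks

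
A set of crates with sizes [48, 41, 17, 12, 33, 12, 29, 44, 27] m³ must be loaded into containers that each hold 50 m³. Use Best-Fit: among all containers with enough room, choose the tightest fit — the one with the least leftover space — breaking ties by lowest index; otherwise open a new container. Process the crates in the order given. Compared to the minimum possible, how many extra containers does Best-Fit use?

Best-Fit: [48] [41] [17,12] [33,12] [29] [44] [27] → 7 containers.
Total size 263 m³; any packing needs at least ⌈263/50⌉ = 6 containers.
An optimal packing achieves that bound: [48] [44] [41] [33,17] [29,12] [27,12] → 6 containers.
Excess: 7 − 6 = 1.

1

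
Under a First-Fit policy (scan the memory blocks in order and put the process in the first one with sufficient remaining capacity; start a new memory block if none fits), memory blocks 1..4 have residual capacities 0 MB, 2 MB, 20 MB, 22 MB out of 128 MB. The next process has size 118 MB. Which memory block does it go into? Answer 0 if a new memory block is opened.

No memory block has ≥ 118 MB free, so a new memory block is opened.

0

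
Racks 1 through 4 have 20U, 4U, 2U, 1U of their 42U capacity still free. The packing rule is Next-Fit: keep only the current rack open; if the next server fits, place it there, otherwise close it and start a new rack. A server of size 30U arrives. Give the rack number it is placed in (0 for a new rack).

Next-Fit only looks at rack 4, which has 1U free.
30U does not fit, so a new rack is opened.

0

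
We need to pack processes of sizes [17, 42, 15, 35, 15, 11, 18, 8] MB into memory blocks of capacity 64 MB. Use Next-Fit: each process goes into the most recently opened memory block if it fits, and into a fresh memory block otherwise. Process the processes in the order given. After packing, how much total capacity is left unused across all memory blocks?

31

memory block 1: place 17 MB, 47 MB left
memory block 1: place 42 MB, 5 MB left
memory block 2: place 15 MB, 49 MB left
memory block 2: place 35 MB, 14 MB left
memory block 3: place 15 MB, 49 MB left
memory block 3: place 11 MB, 38 MB left
memory block 3: place 18 MB, 20 MB left
memory block 3: place 8 MB, 12 MB left
3 memory blocks × 64 MB = 192 MB; used 161 MB; unused 31 MB.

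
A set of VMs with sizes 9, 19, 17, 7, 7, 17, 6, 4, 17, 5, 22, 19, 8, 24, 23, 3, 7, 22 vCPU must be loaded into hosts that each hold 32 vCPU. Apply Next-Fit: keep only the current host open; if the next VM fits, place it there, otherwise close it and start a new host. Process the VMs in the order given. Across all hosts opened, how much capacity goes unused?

52

host 1: place 9 vCPU, 23 vCPU left
host 1: place 19 vCPU, 4 vCPU left
host 2: place 17 vCPU, 15 vCPU left
host 2: place 7 vCPU, 8 vCPU left
host 2: place 7 vCPU, 1 vCPU left
host 3: place 17 vCPU, 15 vCPU left
host 3: place 6 vCPU, 9 vCPU left
host 3: place 4 vCPU, 5 vCPU left
host 4: place 17 vCPU, 15 vCPU left
host 4: place 5 vCPU, 10 vCPU left
host 5: place 22 vCPU, 10 vCPU left
host 6: place 19 vCPU, 13 vCPU left
host 6: place 8 vCPU, 5 vCPU left
host 7: place 24 vCPU, 8 vCPU left
host 8: place 23 vCPU, 9 vCPU left
host 8: place 3 vCPU, 6 vCPU left
host 9: place 7 vCPU, 25 vCPU left
host 9: place 22 vCPU, 3 vCPU left
9 hosts × 32 vCPU = 288 vCPU; used 236 vCPU; unused 52 vCPU.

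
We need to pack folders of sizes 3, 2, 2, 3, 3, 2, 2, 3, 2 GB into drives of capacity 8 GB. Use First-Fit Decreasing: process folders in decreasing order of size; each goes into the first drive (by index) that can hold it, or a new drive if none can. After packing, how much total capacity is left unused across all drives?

2

Sorted descending: 3, 3, 3, 3, 2, 2, 2, 2, 2.
Put 3 GB in drive 1; 5 GB remain.
Put 3 GB in drive 1; 2 GB remain.
Put 3 GB in drive 2; 5 GB remain.
Put 3 GB in drive 2; 2 GB remain.
Put 2 GB in drive 1; 0 GB remain.
Put 2 GB in drive 2; 0 GB remain.
Put 2 GB in drive 3; 6 GB remain.
Put 2 GB in drive 3; 4 GB remain.
Put 2 GB in drive 3; 2 GB remain.
3 drives × 8 GB = 24 GB; used 22 GB; unused 2 GB.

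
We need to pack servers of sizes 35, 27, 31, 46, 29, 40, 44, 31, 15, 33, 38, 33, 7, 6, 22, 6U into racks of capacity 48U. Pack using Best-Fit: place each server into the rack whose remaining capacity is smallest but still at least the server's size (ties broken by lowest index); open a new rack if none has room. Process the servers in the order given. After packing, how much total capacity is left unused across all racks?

Put 35U in rack 1; 13U remain.
Put 27U in rack 2; 21U remain.
Put 31U in rack 3; 17U remain.
Put 46U in rack 4; 2U remain.
Put 29U in rack 5; 19U remain.
Put 40U in rack 6; 8U remain.
Put 44U in rack 7; 4U remain.
Put 31U in rack 8; 17U remain.
Put 15U in rack 3; 2U remain.
Put 33U in rack 9; 15U remain.
Put 38U in rack 10; 10U remain.
Put 33U in rack 11; 15U remain.
Put 7U in rack 6; 1U remain.
Put 6U in rack 10; 4U remain.
Put 22U in rack 12; 26U remain.
Put 6U in rack 1; 7U remain.
12 racks × 48U = 576U; used 443U; unused 133U.

133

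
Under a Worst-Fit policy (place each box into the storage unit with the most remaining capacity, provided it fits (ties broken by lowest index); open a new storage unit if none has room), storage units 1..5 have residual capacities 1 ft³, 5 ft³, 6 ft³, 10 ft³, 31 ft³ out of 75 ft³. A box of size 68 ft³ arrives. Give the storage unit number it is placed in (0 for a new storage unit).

0

No storage unit has ≥ 68 ft³ free, so a new storage unit is opened.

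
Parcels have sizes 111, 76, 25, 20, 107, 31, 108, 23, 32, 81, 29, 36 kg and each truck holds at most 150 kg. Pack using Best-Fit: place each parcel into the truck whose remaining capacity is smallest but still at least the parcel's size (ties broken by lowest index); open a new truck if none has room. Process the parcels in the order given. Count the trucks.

5 trucks

111 kg → truck 1 (remaining 39 kg)
76 kg → truck 2 (remaining 74 kg)
25 kg → truck 1 (remaining 14 kg)
20 kg → truck 2 (remaining 54 kg)
107 kg → truck 3 (remaining 43 kg)
31 kg → truck 3 (remaining 12 kg)
108 kg → truck 4 (remaining 42 kg)
23 kg → truck 4 (remaining 19 kg)
32 kg → truck 2 (remaining 22 kg)
81 kg → truck 5 (remaining 69 kg)
29 kg → truck 5 (remaining 40 kg)
36 kg → truck 5 (remaining 4 kg)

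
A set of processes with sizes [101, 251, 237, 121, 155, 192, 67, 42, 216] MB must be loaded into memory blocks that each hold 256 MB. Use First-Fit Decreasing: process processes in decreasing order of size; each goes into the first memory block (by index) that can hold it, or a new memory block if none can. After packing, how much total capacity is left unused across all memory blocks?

Sorted descending: 251, 237, 216, 192, 155, 121, 101, 67, 42.
Put 251 MB in memory block 1; 5 MB remain.
Put 237 MB in memory block 2; 19 MB remain.
Put 216 MB in memory block 3; 40 MB remain.
Put 192 MB in memory block 4; 64 MB remain.
Put 155 MB in memory block 5; 101 MB remain.
Put 121 MB in memory block 6; 135 MB remain.
Put 101 MB in memory block 5; 0 MB remain.
Put 67 MB in memory block 6; 68 MB remain.
Put 42 MB in memory block 4; 22 MB remain.
6 memory blocks × 256 MB = 1536 MB; used 1382 MB; unused 154 MB.

154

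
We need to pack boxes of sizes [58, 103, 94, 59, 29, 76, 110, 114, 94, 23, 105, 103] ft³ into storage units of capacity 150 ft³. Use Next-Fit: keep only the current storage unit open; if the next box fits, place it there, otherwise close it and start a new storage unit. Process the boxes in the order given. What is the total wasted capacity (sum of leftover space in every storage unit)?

532

Put 58 ft³ in storage unit 1; 92 ft³ remain.
Put 103 ft³ in storage unit 2; 47 ft³ remain.
Put 94 ft³ in storage unit 3; 56 ft³ remain.
Put 59 ft³ in storage unit 4; 91 ft³ remain.
Put 29 ft³ in storage unit 4; 62 ft³ remain.
Put 76 ft³ in storage unit 5; 74 ft³ remain.
Put 110 ft³ in storage unit 6; 40 ft³ remain.
Put 114 ft³ in storage unit 7; 36 ft³ remain.
Put 94 ft³ in storage unit 8; 56 ft³ remain.
Put 23 ft³ in storage unit 8; 33 ft³ remain.
Put 105 ft³ in storage unit 9; 45 ft³ remain.
Put 103 ft³ in storage unit 10; 47 ft³ remain.
10 storage units × 150 ft³ = 1500 ft³; used 968 ft³; unused 532 ft³.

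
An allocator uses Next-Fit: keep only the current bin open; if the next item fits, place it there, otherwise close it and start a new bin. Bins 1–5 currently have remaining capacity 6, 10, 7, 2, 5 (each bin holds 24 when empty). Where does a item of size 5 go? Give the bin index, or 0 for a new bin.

5

Next-Fit only looks at bin 5, which has 5 free.
5 fits there.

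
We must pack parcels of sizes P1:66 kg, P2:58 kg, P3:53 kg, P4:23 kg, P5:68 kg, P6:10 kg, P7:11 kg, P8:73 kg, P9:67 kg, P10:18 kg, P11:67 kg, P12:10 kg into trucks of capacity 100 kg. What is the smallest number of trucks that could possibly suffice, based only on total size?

6

Total size = 66 + 58 + 53 + 23 + 68 + 10 + 11 + 73 + 67 + 18 + 67 + 10 = 524 kg.
⌈524 / 100⌉ = 6.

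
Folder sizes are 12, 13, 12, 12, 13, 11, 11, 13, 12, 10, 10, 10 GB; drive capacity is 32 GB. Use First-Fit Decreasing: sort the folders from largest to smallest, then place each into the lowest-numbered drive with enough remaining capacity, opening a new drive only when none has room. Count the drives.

Sorted descending: 13, 13, 13, 12, 12, 12, 12, 11, 11, 10, 10, 10.
drive 1: place 13 GB, 19 GB left
drive 1: place 13 GB, 6 GB left
drive 2: place 13 GB, 19 GB left
drive 2: place 12 GB, 7 GB left
drive 3: place 12 GB, 20 GB left
drive 3: place 12 GB, 8 GB left
drive 4: place 12 GB, 20 GB left
drive 4: place 11 GB, 9 GB left
drive 5: place 11 GB, 21 GB left
drive 5: place 10 GB, 11 GB left
drive 5: place 10 GB, 1 GB left
drive 6: place 10 GB, 22 GB left
Final drives: [13,13] [13,12] [12,12] [12,11] [11,10,10] [10].

6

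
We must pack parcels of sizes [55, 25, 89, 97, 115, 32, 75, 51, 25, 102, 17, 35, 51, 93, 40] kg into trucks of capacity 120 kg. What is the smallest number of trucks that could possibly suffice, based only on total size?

Total size = 55 + 25 + 89 + 97 + 115 + 32 + 75 + 51 + 25 + 102 + 17 + 35 + 51 + 93 + 40 = 902 kg.
⌈902 / 120⌉ = 8.

8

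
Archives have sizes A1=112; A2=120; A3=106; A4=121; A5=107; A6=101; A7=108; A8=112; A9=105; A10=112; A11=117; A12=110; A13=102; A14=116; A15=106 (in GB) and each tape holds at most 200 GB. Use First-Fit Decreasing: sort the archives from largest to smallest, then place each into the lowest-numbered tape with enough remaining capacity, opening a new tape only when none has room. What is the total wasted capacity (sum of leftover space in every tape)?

1345

Sorted descending: 121, 120, 117, 116, 112, 112, 112, 110, 108, 107, 106, 106, 105, 102, 101.
121 GB → tape 1 (remaining 79 GB)
120 GB → tape 2 (remaining 80 GB)
117 GB → tape 3 (remaining 83 GB)
116 GB → tape 4 (remaining 84 GB)
112 GB → tape 5 (remaining 88 GB)
112 GB → tape 6 (remaining 88 GB)
112 GB → tape 7 (remaining 88 GB)
110 GB → tape 8 (remaining 90 GB)
108 GB → tape 9 (remaining 92 GB)
107 GB → tape 10 (remaining 93 GB)
106 GB → tape 11 (remaining 94 GB)
106 GB → tape 12 (remaining 94 GB)
105 GB → tape 13 (remaining 95 GB)
102 GB → tape 14 (remaining 98 GB)
101 GB → tape 15 (remaining 99 GB)
15 tapes × 200 GB = 3000 GB; used 1655 GB; unused 1345 GB.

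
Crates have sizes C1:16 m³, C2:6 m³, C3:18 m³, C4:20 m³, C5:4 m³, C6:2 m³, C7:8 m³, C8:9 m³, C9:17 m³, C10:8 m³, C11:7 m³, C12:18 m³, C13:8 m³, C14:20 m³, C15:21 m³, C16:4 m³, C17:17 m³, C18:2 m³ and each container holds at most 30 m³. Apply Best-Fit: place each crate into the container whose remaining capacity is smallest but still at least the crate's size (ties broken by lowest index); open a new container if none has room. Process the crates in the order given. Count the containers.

Put C1 (16 m³) in container 1; 14 m³ remain.
Put C2 (6 m³) in container 1; 8 m³ remain.
Put C3 (18 m³) in container 2; 12 m³ remain.
Put C4 (20 m³) in container 3; 10 m³ remain.
Put C5 (4 m³) in container 1; 4 m³ remain.
Put C6 (2 m³) in container 1; 2 m³ remain.
Put C7 (8 m³) in container 3; 2 m³ remain.
Put C8 (9 m³) in container 2; 3 m³ remain.
Put C9 (17 m³) in container 4; 13 m³ remain.
Put C10 (8 m³) in container 4; 5 m³ remain.
Put C11 (7 m³) in container 5; 23 m³ remain.
Put C12 (18 m³) in container 5; 5 m³ remain.
Put C13 (8 m³) in container 6; 22 m³ remain.
Put C14 (20 m³) in container 6; 2 m³ remain.
Put C15 (21 m³) in container 7; 9 m³ remain.
Put C16 (4 m³) in container 4; 1 m³ remain.
Put C17 (17 m³) in container 8; 13 m³ remain.
Put C18 (2 m³) in container 1; 0 m³ remain.
Final containers: [16,6,4,2,2] [18,9] [20,8] [17,8,4] [7,18] [8,20] [21] [17].

8 containers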